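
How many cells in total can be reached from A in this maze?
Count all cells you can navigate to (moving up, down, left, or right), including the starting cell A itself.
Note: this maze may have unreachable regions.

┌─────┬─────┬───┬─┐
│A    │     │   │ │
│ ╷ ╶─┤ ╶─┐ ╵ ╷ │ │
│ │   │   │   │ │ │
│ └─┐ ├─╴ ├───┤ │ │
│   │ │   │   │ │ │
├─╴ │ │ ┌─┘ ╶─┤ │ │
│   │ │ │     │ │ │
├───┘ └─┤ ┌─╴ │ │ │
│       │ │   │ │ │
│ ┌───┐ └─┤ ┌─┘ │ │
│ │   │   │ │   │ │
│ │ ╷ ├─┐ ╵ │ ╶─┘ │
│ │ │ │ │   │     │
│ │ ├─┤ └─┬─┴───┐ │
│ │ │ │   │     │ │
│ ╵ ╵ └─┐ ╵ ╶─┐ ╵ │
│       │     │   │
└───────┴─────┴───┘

Using BFS/flood-fill to find all reachable cells from A:
Maze size: 9 × 9 = 81 total cells
39 cell(s) are walled off and cannot be reached from A.
Reachable cells: 42

Reachable region (· marks reachable cells):

┌─────┬─────┬───┬─┐
│A · ·│     │   │ │
│ ╷ ╶─┤ ╶─┐ ╵ ╷ │ │
│·│· ·│   │   │ │ │
│ └─┐ ├─╴ ├───┤ │ │
│· ·│·│   │· ·│ │ │
├─╴ │ │ ┌─┘ ╶─┤ │ │
│· ·│·│ │· · ·│ │ │
├───┘ └─┤ ┌─╴ │ │ │
│· · · ·│·│· ·│ │ │
│ ┌───┐ └─┤ ┌─┘ │ │
│·│· ·│· ·│·│   │ │
│ │ ╷ ├─┐ ╵ │ ╶─┘ │
│·│·│·│ │· ·│     │
│ │ ├─┤ └─┬─┴───┐ │
│·│·│·│   │     │ │
│ ╵ ╵ └─┐ ╵ ╶─┐ ╵ │
│· · · ·│     │   │
└───────┴─────┴───┘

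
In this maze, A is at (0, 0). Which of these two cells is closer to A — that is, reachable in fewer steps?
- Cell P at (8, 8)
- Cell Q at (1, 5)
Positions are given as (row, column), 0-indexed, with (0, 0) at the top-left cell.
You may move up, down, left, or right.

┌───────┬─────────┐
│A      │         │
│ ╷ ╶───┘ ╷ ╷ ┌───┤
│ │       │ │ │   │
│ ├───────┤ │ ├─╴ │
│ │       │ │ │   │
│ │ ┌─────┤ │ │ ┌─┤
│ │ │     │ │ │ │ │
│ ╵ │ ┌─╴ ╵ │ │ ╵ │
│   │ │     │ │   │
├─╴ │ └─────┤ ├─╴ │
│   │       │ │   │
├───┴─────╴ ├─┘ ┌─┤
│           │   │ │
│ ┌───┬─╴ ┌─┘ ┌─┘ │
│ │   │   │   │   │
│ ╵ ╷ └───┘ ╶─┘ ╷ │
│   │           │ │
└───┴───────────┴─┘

Shortest path A → P at (8, 8): 40 steps
Shortest path A → Q at (1, 5): 8 steps

Q is closer (8 steps vs 40 steps).

Path to P:

┌───────┬─────────┐
│A ↓    │↱ ↓      │
│ ╷ ╶───┘ ╷ ╷ ┌───┤
│ │↳ → → ↑│↓│ │   │
│ ├───────┤ │ ├─╴ │
│ │       │↓│ │   │
│ │ ┌─────┤ │ │ ┌─┤
│ │ │↓ ← ↰│↓│ │ │ │
│ ╵ │ ┌─╴ ╵ │ │ ╵ │
│   │↓│  ↑ ↲│ │   │
├─╴ │ └─────┤ ├─╴ │
│   │↳ → → ↓│ │   │
├───┴─────╴ ├─┘ ┌─┤
│↓ ← ← ← ← ↲│   │ │
│ ┌───┬─╴ ┌─┘ ┌─┘ │
│↓│↱ ↓│   │   │↱ ↓│
│ ╵ ╷ └───┘ ╶─┘ ╷ │
│↳ ↑│↳ → → → → ↑│P│
└───┴───────────┴─┘

Path to Q:

┌───────┬─────────┐
│A ↓    │↱ ↓      │
│ ╷ ╶───┘ ╷ ╷ ┌───┤
│ │↳ → → ↑│Q│ │   │
│ ├───────┤ │ ├─╴ │
│ │       │ │ │   │
│ │ ┌─────┤ │ │ ┌─┤
│ │ │     │ │ │ │ │
│ ╵ │ ┌─╴ ╵ │ │ ╵ │
│   │ │     │ │   │
├─╴ │ └─────┤ ├─╴ │
│   │       │ │   │
├───┴─────╴ ├─┘ ┌─┤
│           │   │ │
│ ┌───┬─╴ ┌─┘ ┌─┘ │
│ │   │   │   │   │
│ ╵ ╷ └───┘ ╶─┘ ╷ │
│   │           │ │
└───┴───────────┴─┘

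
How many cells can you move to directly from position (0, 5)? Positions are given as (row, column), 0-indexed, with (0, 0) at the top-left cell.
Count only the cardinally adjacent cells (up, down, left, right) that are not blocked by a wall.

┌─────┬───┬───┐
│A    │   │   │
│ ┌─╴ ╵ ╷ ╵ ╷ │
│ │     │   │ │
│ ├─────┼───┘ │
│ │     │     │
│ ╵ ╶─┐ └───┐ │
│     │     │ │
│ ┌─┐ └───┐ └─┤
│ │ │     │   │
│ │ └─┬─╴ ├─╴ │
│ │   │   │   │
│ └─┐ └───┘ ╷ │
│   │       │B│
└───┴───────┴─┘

Checking passable neighbors of (0, 5):
Neighbors: (1, 5), (0, 6)
Count: 2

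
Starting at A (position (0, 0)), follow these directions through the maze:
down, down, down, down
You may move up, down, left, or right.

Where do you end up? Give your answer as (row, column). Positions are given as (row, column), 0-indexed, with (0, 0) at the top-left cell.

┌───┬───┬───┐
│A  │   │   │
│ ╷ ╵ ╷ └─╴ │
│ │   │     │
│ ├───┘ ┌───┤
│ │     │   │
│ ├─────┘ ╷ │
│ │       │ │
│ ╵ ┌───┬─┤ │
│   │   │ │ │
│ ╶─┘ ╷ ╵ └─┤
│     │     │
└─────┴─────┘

Following directions step by step:
Start: (0, 0)
  down: (0, 0) → (1, 0)
  down: (1, 0) → (2, 0)
  down: (2, 0) → (3, 0)
  down: (3, 0) → (4, 0)
Final position: (4, 0)

Path taken:

┌───┬───┬───┐
│A  │   │   │
│ ╷ ╵ ╷ └─╴ │
│↓│   │     │
│ ├───┘ ┌───┤
│↓│     │   │
│ ├─────┘ ╷ │
│↓│       │ │
│ ╵ ┌───┬─┤ │
│B  │   │ │ │
│ ╶─┘ ╷ ╵ └─┤
│     │     │
└─────┴─────┘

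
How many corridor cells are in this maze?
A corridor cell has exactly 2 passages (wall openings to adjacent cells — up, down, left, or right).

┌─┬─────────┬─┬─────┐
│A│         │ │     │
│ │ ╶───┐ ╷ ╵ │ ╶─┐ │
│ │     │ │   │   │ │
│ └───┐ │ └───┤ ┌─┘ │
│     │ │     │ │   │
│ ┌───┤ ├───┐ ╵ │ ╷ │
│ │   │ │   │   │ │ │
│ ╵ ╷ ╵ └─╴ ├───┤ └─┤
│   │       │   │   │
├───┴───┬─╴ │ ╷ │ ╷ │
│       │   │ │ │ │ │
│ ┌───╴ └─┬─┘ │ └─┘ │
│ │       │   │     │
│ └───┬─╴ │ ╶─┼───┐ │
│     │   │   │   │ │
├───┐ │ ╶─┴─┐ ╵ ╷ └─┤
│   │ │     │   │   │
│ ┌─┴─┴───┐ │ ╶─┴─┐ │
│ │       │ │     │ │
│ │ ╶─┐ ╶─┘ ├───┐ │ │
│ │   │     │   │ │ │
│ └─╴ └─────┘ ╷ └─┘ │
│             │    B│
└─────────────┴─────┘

Counting cells with exactly 2 passages:
Total corridor cells: 94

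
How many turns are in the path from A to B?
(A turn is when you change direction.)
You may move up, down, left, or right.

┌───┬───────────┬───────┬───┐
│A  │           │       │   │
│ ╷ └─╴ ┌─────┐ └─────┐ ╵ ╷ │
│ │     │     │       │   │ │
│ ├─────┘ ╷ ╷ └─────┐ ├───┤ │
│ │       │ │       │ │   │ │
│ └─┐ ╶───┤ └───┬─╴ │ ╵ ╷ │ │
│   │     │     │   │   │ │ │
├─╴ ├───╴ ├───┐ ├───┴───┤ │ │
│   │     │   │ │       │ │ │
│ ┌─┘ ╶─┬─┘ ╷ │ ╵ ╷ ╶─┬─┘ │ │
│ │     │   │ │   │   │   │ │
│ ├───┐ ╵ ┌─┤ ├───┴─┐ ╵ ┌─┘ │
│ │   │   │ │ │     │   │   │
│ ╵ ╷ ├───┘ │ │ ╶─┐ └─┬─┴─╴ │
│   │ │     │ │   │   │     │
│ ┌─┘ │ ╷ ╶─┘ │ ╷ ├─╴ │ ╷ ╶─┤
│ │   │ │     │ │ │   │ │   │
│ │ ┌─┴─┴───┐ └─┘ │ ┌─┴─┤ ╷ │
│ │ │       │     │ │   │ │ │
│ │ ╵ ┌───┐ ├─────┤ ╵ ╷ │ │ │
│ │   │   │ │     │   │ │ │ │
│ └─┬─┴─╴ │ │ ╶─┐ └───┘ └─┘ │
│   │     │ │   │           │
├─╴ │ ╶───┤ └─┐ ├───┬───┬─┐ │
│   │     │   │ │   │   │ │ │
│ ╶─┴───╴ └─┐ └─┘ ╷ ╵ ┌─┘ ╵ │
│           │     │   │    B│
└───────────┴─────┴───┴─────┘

Directions: right, down, right, right, up, right, right, right, right, down, right, right, right, down, down, right, up, right, down, down, down, left, down, left, up, left, up, left, down, left, up, up, left, left, up, up, left, down, left, left, down, right, right, down, left, left, down, right, down, right, up, right, up, right, down, down, down, down, down, right, right, up, up, left, up, right, right, down, right, down, left, down, down, right, up, right, down, down, right, right, down, down
Number of turns: 55

Solution:

┌───┬───────────┬───────┬───┐
│A ↓│  ↱ → → → ↓│       │   │
│ ╷ └─╴ ┌─────┐ └─────┐ ╵ ╷ │
│ │↳ → ↑│↓ ↰  │↳ → → ↓│   │ │
│ ├─────┘ ╷ ╷ └─────┐ ├───┤ │
│ │  ↓ ← ↲│↑│       │↓│↱ ↓│ │
│ └─┐ ╶───┤ └───┬─╴ │ ╵ ╷ │ │
│   │↳ → ↓│↑ ← ↰│   │↳ ↑│↓│ │
├─╴ ├───╴ ├───┐ ├───┴───┤ │ │
│   │↓ ← ↲│↱ ↓│↑│↓ ↰    │↓│ │
│ ┌─┘ ╶─┬─┘ ╷ │ ╵ ╷ ╶─┬─┘ │ │
│ │  ↳ ↓│↱ ↑│↓│↑ ↲│↑ ↰│↓ ↲│ │
│ ├───┐ ╵ ┌─┤ ├───┴─┐ ╵ ┌─┘ │
│ │   │↳ ↑│ │↓│↱ → ↓│↑ ↲│   │
│ ╵ ╷ ├───┘ │ │ ╶─┐ └─┬─┴─╴ │
│   │ │     │↓│↑ ↰│↳ ↓│     │
│ ┌─┘ │ ╷ ╶─┘ │ ╷ ├─╴ │ ╷ ╶─┤
│ │   │ │    ↓│ │↑│↓ ↲│ │   │
│ │ ┌─┴─┴───┐ └─┘ │ ┌─┴─┤ ╷ │
│ │ │       │↳ → ↑│↓│↱ ↓│ │ │
│ │ ╵ ┌───┐ ├─────┤ ╵ ╷ │ │ │
│ │   │   │ │     │↳ ↑│↓│ │ │
│ └─┬─┴─╴ │ │ ╶─┐ └───┘ └─┘ │
│   │     │ │   │      ↳ → ↓│
├─╴ │ ╶───┤ └─┐ ├───┬───┬─┐ │
│   │     │   │ │   │   │ │↓│
│ ╶─┴───╴ └─┐ └─┘ ╷ ╵ ┌─┘ ╵ │
│           │     │   │    B│
└───────────┴─────┴───┴─────┘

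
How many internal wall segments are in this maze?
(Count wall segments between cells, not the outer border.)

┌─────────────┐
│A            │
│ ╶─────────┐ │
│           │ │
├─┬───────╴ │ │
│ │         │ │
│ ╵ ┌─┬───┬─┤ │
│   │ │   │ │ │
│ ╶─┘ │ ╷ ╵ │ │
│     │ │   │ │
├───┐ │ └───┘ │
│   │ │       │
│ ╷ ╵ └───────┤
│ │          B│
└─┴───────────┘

Counting internal wall segments:
Total internal walls: 36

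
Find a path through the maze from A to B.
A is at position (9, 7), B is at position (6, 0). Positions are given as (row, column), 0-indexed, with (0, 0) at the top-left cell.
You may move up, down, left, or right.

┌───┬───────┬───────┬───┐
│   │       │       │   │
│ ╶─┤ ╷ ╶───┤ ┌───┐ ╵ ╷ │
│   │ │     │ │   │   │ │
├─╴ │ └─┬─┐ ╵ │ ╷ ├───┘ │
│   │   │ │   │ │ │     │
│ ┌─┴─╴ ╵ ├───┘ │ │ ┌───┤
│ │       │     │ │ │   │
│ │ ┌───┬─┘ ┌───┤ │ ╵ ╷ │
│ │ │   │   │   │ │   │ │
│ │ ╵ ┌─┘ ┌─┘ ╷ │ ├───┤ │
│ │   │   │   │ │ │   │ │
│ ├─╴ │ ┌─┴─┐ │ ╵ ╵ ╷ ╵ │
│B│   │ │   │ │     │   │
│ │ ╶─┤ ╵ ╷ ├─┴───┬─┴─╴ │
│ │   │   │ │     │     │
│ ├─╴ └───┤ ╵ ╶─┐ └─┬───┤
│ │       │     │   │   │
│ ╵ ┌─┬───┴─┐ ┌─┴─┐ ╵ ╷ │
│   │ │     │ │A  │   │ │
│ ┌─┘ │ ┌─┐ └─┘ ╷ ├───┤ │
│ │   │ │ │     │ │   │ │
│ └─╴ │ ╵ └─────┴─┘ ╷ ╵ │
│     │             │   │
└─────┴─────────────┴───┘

Finding the shortest path from (9, 7) to (6, 0):
Path length: 104 steps
Directions: down → left → left → up → left → left → down → down → right → right → right → right → right → right → up → right → down → right → up → up → up → left → down → left → up → left → up → left → left → down → left → up → up → left → down → left → up → up → right → up → right → up → right → right → up → up → right → down → down → down → down → down → right → up → right → down → right → up → up → up → left → down → left → up → up → right → right → up → up → left → down → left → up → left → left → left → down → down → left → up → left → left → up → left → down → down → right → down → left → left → down → down → right → down → left → down → right → down → left → down → left → up → up → up

Solution:

┌───┬───────┬───────┬───┐
│   │↓ ↰    │↓ ← ← ↰│↓ ↰│
│ ╶─┤ ╷ ╶───┤ ┌───┐ ╵ ╷ │
│   │↓│↑ ← ↰│↓│↱ ↓│↑ ↲│↑│
├─╴ │ └─┬─┐ ╵ │ ╷ ├───┘ │
│   │↳ ↓│ │↑ ↲│↑│↓│↱ → ↑│
│ ┌─┴─╴ ╵ ├───┘ │ │ ┌───┤
│ │↓ ← ↲  │↱ → ↑│↓│↑│↓ ↰│
│ │ ┌───┬─┘ ┌───┤ │ ╵ ╷ │
│ │↓│   │↱ ↑│   │↓│↑ ↲│↑│
│ │ ╵ ┌─┘ ┌─┘ ╷ │ ├───┤ │
│ │↳ ↓│↱ ↑│   │ │↓│↱ ↓│↑│
│ ├─╴ │ ┌─┴─┐ │ ╵ ╵ ╷ ╵ │
│B│↓ ↲│↑│↓ ↰│ │  ↳ ↑│↳ ↑│
│ │ ╶─┤ ╵ ╷ ├─┴───┬─┴─╴ │
│↑│↳ ↓│↑ ↲│↑│↓ ← ↰│     │
│ ├─╴ └───┤ ╵ ╶─┐ └─┬───┤
│↑│↓ ↲    │↑ ↲  │↑ ↰│↓ ↰│
│ ╵ ┌─┬───┴─┐ ┌─┴─┐ ╵ ╷ │
│↑ ↲│ │↓ ← ↰│ │A  │↑ ↲│↑│
│ ┌─┘ │ ┌─┐ └─┘ ╷ ├───┤ │
│ │   │↓│ │↑ ← ↲│ │↱ ↓│↑│
│ └─╴ │ ╵ └─────┴─┘ ╷ ╵ │
│     │↳ → → → → → ↑│↳ ↑│
└─────┴─────────────┴───┘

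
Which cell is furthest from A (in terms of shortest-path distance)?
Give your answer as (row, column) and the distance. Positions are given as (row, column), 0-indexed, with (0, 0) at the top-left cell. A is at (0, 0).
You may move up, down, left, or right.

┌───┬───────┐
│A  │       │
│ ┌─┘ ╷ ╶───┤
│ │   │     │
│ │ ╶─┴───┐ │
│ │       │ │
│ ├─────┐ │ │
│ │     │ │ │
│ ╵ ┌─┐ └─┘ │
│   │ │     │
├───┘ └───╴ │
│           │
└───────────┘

Computing BFS distances from A to all cells:
Furthest cell: (3, 4)
Distance: 25 steps

Path from A to the furthest cell:

┌───┬───────┐
│A  │↓ ↰    │
│ ┌─┘ ╷ ╶───┤
│↓│↓ ↲│↑ ← ↰│
│ │ ╶─┴───┐ │
│↓│↳ → → ↓│↑│
│ ├─────┐ │ │
│↓│↱ → ↓│B│↑│
│ ╵ ┌─┐ └─┘ │
│↳ ↑│ │↳ → ↑│
├───┘ └───╴ │
│           │
└───────────┘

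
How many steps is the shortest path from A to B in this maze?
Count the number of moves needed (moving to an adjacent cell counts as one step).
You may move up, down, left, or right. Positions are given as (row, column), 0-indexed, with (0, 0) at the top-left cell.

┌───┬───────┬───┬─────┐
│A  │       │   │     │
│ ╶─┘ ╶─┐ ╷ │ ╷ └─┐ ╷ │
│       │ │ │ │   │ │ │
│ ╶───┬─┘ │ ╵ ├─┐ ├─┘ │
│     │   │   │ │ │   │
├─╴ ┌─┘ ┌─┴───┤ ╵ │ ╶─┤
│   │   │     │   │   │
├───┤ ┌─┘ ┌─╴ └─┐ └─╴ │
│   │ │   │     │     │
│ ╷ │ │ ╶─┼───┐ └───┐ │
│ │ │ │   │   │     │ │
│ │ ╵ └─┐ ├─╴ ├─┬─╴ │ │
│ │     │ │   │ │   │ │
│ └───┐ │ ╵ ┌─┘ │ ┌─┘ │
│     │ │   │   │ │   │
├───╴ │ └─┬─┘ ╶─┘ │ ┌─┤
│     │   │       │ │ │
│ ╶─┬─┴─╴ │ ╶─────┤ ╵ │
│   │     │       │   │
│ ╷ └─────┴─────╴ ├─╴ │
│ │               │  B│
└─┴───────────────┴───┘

Using BFS to find shortest path:
Start: (0, 0), End: (10, 10)
Path found:
(0,0) → (1,0) → (1,1) → (1,2) → (0,2) → (0,3) → (0,4) → (0,5) → (1,5) → (2,5) → (2,6) → (1,6) → (0,6) → (0,7) → (1,7) → (1,8) → (2,8) → (3,8) → (4,8) → (4,9) → (4,10) → (5,10) → (6,10) → (7,10) → (7,9) → (8,9) → (9,9) → (9,10) → (10,10)
Number of steps: 28

Solution:

┌───┬───────┬───┬─────┐
│A  │↱ → → ↓│↱ ↓│     │
│ ╶─┘ ╶─┐ ╷ │ ╷ └─┐ ╷ │
│↳ → ↑  │ │↓│↑│↳ ↓│ │ │
│ ╶───┬─┘ │ ╵ ├─┐ ├─┘ │
│     │   │↳ ↑│ │↓│   │
├─╴ ┌─┘ ┌─┴───┤ ╵ │ ╶─┤
│   │   │     │  ↓│   │
├───┤ ┌─┘ ┌─╴ └─┐ └─╴ │
│   │ │   │     │↳ → ↓│
│ ╷ │ │ ╶─┼───┐ └───┐ │
│ │ │ │   │   │     │↓│
│ │ ╵ └─┐ ├─╴ ├─┬─╴ │ │
│ │     │ │   │ │   │↓│
│ └───┐ │ ╵ ┌─┘ │ ┌─┘ │
│     │ │   │   │ │↓ ↲│
├───╴ │ └─┬─┘ ╶─┘ │ ┌─┤
│     │   │       │↓│ │
│ ╶─┬─┴─╴ │ ╶─────┤ ╵ │
│   │     │       │↳ ↓│
│ ╷ └─────┴─────╴ ├─╴ │
│ │               │  B│
└─┴───────────────┴───┘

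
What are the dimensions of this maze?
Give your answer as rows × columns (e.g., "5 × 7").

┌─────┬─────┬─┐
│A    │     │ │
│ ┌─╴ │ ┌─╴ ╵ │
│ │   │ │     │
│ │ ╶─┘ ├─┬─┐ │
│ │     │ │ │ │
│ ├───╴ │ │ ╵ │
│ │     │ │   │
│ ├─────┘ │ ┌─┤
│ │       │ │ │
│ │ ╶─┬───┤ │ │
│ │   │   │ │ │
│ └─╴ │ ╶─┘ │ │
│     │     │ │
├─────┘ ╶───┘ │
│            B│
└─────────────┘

Counting the maze dimensions:
Rows (vertical): 8
Columns (horizontal): 7
Dimensions: 8 × 7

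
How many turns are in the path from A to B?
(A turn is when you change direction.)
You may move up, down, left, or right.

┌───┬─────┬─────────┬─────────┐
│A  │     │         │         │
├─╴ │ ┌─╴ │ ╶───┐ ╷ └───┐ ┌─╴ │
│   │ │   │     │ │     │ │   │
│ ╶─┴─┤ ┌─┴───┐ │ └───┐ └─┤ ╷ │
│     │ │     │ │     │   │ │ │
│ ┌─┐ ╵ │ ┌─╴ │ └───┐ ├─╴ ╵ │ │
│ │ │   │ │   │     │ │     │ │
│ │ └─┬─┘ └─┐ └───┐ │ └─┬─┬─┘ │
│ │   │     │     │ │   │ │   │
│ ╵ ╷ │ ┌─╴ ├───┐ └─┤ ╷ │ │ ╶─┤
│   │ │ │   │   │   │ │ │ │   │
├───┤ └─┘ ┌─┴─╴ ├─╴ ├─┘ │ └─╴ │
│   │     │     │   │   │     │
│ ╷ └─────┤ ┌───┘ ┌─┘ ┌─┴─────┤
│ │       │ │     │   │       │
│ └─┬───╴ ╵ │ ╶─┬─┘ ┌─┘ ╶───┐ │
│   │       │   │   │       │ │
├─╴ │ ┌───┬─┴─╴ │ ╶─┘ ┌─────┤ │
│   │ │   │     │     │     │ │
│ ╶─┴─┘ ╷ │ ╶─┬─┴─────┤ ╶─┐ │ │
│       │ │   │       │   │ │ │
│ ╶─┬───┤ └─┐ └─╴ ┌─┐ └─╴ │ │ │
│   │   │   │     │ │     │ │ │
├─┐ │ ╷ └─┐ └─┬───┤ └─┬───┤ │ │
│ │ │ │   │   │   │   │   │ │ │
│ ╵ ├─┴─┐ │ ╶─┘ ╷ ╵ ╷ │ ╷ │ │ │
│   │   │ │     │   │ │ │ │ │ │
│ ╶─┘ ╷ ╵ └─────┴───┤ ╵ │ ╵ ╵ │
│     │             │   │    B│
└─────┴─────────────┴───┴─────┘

Directions: right, down, left, down, down, down, down, right, up, right, down, down, right, right, up, right, up, left, up, up, right, right, down, down, right, right, down, right, down, left, down, left, left, down, right, down, left, left, down, right, down, right, right, up, right, right, down, right, right, up, left, up, right, right, down, down, down, down, down, right
Number of turns: 40

Solution:

┌───┬─────┬─────────┬─────────┐
│A ↓│     │         │         │
├─╴ │ ┌─╴ │ ╶───┐ ╷ └───┐ ┌─╴ │
│↓ ↲│ │   │     │ │     │ │   │
│ ╶─┴─┤ ┌─┴───┐ │ └───┐ └─┤ ╷ │
│↓    │ │↱ → ↓│ │     │   │ │ │
│ ┌─┐ ╵ │ ┌─╴ │ └───┐ ├─╴ ╵ │ │
│↓│ │   │↑│  ↓│     │ │     │ │
│ │ └─┬─┘ └─┐ └───┐ │ └─┬─┬─┘ │
│↓│↱ ↓│  ↑ ↰│↳ → ↓│ │   │ │   │
│ ╵ ╷ │ ┌─╴ ├───┐ └─┤ ╷ │ │ ╶─┤
│↳ ↑│↓│ │↱ ↑│   │↳ ↓│ │ │ │   │
├───┤ └─┘ ┌─┴─╴ ├─╴ ├─┘ │ └─╴ │
│   │↳ → ↑│     │↓ ↲│   │     │
│ ╷ └─────┤ ┌───┘ ┌─┘ ┌─┴─────┤
│ │       │ │↓ ← ↲│   │       │
│ └─┬───╴ ╵ │ ╶─┬─┘ ┌─┘ ╶───┐ │
│   │       │↳ ↓│   │       │ │
├─╴ │ ┌───┬─┴─╴ │ ╶─┘ ┌─────┤ │
│   │ │   │↓ ← ↲│     │↱ → ↓│ │
│ ╶─┴─┘ ╷ │ ╶─┬─┴─────┤ ╶─┐ │ │
│       │ │↳ ↓│  ↱ → ↓│↑ ↰│↓│ │
│ ╶─┬───┤ └─┐ └─╴ ┌─┐ └─╴ │ │ │
│   │   │   │↳ → ↑│ │↳ → ↑│↓│ │
├─┐ │ ╷ └─┐ └─┬───┤ └─┬───┤ │ │
│ │ │ │   │   │   │   │   │↓│ │
│ ╵ ├─┴─┐ │ ╶─┘ ╷ ╵ ╷ │ ╷ │ │ │
│   │   │ │     │   │ │ │ │↓│ │
│ ╶─┘ ╷ ╵ └─────┴───┤ ╵ │ ╵ ╵ │
│     │             │   │  ↳ B│
└─────┴─────────────┴───┴─────┘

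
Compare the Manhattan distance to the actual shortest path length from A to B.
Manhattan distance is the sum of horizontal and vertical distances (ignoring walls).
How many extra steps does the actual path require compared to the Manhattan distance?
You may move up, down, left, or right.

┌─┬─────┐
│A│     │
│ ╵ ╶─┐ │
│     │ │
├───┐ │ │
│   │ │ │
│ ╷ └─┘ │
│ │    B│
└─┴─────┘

Manhattan distance: |3 - 0| + |3 - 0| = 6
Actual path length: 8
Extra steps: 8 - 6 = 2

Solution:

┌─┬─────┐
│A│↱ → ↓│
│ ╵ ╶─┐ │
│↳ ↑  │↓│
├───┐ │ │
│   │ │↓│
│ ╷ └─┘ │
│ │    B│
└─┴─────┘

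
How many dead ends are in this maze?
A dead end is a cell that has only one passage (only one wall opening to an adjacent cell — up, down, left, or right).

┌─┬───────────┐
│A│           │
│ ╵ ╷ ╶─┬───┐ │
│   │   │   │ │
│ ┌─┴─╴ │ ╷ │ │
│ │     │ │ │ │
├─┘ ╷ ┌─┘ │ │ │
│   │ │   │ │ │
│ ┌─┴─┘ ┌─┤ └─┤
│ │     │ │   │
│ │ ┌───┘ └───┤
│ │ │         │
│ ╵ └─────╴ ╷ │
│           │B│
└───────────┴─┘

Checking each cell for number of passages:

Dead ends found at positions:
  (0, 0)
  (2, 0)
  (3, 2)
  (3, 6)
  (4, 4)
  (4, 6)
  (5, 2)
  (6, 6)
Total dead ends: 8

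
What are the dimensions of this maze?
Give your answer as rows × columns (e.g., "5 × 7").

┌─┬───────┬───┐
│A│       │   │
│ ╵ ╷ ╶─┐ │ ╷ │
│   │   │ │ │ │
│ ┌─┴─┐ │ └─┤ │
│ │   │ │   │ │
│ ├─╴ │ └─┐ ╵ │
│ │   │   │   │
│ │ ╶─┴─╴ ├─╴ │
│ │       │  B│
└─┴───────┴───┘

Counting the maze dimensions:
Rows (vertical): 5
Columns (horizontal): 7
Dimensions: 5 × 7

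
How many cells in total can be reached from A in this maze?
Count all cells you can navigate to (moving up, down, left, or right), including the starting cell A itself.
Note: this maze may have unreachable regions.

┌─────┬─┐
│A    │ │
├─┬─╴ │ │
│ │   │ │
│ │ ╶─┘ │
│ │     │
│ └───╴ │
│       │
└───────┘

Using BFS/flood-fill to find all reachable cells from A:
Maze size: 4 × 4 = 16 total cells
All cells are reachable — the maze is fully connected.
Reachable cells: 16

Reachable region (· marks reachable cells):

┌─────┬─┐
│A · ·│·│
├─┬─╴ │ │
│·│· ·│·│
│ │ ╶─┘ │
│·│· · ·│
│ └───╴ │
│· · · ·│
└───────┘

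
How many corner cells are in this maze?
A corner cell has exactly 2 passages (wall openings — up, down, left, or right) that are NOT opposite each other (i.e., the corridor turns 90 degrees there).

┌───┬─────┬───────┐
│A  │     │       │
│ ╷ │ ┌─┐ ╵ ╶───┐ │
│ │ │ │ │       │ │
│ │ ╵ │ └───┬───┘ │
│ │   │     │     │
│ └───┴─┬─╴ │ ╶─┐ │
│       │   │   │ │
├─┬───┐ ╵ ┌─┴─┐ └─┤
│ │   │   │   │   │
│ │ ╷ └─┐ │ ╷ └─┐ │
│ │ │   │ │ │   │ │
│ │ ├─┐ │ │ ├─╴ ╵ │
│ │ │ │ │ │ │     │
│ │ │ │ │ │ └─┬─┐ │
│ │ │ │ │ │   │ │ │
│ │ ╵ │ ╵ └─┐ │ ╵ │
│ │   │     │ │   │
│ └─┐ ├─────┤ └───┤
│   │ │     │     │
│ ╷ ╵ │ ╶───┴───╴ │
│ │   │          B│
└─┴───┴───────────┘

Counting corner cells (2 non-opposite passages):
Total corners: 43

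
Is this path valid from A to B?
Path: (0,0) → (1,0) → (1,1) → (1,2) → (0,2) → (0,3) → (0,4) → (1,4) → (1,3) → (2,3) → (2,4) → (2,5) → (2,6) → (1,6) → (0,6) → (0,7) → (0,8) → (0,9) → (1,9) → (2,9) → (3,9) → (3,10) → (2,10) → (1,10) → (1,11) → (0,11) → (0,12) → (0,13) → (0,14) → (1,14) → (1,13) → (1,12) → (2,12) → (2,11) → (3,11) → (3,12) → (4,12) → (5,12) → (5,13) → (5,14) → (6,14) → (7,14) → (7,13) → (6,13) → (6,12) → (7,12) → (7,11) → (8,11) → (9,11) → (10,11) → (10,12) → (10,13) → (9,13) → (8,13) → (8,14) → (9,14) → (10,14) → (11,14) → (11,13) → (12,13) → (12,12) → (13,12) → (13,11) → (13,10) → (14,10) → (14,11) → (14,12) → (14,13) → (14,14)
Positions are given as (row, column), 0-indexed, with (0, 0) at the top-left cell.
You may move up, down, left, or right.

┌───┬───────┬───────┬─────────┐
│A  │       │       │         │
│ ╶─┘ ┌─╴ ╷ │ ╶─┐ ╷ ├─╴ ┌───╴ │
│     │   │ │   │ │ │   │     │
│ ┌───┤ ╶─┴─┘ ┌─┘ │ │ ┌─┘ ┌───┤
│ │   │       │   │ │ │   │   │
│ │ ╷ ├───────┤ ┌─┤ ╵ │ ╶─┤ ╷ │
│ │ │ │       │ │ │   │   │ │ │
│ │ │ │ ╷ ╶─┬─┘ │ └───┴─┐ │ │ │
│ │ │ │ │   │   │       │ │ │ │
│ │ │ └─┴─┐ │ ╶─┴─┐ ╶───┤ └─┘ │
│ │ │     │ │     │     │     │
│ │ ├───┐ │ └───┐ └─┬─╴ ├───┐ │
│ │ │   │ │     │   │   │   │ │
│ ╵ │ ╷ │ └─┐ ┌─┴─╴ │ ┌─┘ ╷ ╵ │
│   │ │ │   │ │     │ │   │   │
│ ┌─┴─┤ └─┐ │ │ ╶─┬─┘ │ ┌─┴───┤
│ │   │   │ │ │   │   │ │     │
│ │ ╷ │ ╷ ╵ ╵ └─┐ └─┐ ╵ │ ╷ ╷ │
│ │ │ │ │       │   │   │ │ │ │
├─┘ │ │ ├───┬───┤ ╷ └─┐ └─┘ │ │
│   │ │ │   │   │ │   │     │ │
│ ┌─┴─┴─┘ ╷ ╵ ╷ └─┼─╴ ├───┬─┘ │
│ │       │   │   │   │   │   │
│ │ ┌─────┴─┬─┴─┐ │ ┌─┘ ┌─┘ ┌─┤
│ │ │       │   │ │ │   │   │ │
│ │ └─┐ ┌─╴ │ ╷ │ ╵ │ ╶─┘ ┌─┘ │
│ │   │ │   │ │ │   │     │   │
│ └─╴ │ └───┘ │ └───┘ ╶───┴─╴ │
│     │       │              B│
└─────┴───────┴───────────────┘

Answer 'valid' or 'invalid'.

Checking path validity:
Result: All consecutive moves are passable.

valid

Correct solution:

┌───┬───────┬───────┬─────────┐
│A  │↱ → ↓  │↱ → → ↓│  ↱ → → ↓│
│ ╶─┘ ┌─╴ ╷ │ ╶─┐ ╷ ├─╴ ┌───╴ │
│↳ → ↑│↓ ↲│ │↑  │ │↓│↱ ↑│↓ ← ↲│
│ ┌───┤ ╶─┴─┘ ┌─┘ │ │ ┌─┘ ┌───┤
│ │   │↳ → → ↑│   │↓│↑│↓ ↲│   │
│ │ ╷ ├───────┤ ┌─┤ ╵ │ ╶─┤ ╷ │
│ │ │ │       │ │ │↳ ↑│↳ ↓│ │ │
│ │ │ │ ╷ ╶─┬─┘ │ └───┴─┐ │ │ │
│ │ │ │ │   │   │       │↓│ │ │
│ │ │ └─┴─┐ │ ╶─┴─┐ ╶───┤ └─┘ │
│ │ │     │ │     │     │↳ → ↓│
│ │ ├───┐ │ └───┐ └─┬─╴ ├───┐ │
│ │ │   │ │     │   │   │↓ ↰│↓│
│ ╵ │ ╷ │ └─┐ ┌─┴─╴ │ ┌─┘ ╷ ╵ │
│   │ │ │   │ │     │ │↓ ↲│↑ ↲│
│ ┌─┴─┤ └─┐ │ │ ╶─┬─┘ │ ┌─┴───┤
│ │   │   │ │ │   │   │↓│  ↱ ↓│
│ │ ╷ │ ╷ ╵ ╵ └─┐ └─┐ ╵ │ ╷ ╷ │
│ │ │ │ │       │   │  ↓│ │↑│↓│
├─┘ │ │ ├───┬───┤ ╷ └─┐ └─┘ │ │
│   │ │ │   │   │ │   │↳ → ↑│↓│
│ ┌─┴─┴─┘ ╷ ╵ ╷ └─┼─╴ ├───┬─┘ │
│ │       │   │   │   │   │↓ ↲│
│ │ ┌─────┴─┬─┴─┐ │ ┌─┘ ┌─┘ ┌─┤
│ │ │       │   │ │ │   │↓ ↲│ │
│ │ └─┐ ┌─╴ │ ╷ │ ╵ │ ╶─┘ ┌─┘ │
│ │   │ │   │ │ │   │↓ ← ↲│   │
│ └─╴ │ └───┘ │ └───┘ ╶───┴─╴ │
│     │       │      ↳ → → → B│
└─────┴───────┴───────────────┘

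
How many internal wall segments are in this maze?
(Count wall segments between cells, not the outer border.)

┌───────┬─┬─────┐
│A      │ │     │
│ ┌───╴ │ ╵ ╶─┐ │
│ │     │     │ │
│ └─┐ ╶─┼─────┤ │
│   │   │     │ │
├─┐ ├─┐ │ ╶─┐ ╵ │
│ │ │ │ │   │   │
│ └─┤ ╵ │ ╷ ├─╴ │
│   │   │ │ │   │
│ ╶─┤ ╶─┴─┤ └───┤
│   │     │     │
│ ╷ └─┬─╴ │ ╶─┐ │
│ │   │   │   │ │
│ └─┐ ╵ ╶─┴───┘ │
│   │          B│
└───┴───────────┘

Counting internal wall segments:
Total internal walls: 49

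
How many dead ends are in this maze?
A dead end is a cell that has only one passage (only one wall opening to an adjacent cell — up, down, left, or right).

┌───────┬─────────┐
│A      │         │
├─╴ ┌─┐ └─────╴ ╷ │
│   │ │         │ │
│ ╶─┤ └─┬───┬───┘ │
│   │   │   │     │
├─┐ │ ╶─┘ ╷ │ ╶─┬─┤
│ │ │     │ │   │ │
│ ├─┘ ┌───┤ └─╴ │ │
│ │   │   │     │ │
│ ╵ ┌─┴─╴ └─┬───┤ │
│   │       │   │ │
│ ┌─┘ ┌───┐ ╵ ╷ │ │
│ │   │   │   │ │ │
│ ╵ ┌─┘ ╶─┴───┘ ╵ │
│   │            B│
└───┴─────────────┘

Checking each cell for number of passages:

Dead ends found at positions:
  (0, 0)
  (0, 4)
  (1, 2)
  (2, 3)
  (3, 0)
  (3, 1)
  (3, 8)
  (4, 3)
  (6, 4)
  (7, 2)
Total dead ends: 10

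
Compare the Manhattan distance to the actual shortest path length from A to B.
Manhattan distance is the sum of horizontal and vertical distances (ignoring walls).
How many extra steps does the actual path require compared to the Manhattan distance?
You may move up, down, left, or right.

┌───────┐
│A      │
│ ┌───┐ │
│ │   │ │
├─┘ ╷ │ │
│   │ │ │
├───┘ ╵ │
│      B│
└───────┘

Manhattan distance: |3 - 0| + |3 - 0| = 6
Actual path length: 6
Extra steps: 6 - 6 = 0

Solution:

┌───────┐
│A → → ↓│
│ ┌───┐ │
│ │   │↓│
├─┘ ╷ │ │
│   │ │↓│
├───┘ ╵ │
│      B│
└───────┘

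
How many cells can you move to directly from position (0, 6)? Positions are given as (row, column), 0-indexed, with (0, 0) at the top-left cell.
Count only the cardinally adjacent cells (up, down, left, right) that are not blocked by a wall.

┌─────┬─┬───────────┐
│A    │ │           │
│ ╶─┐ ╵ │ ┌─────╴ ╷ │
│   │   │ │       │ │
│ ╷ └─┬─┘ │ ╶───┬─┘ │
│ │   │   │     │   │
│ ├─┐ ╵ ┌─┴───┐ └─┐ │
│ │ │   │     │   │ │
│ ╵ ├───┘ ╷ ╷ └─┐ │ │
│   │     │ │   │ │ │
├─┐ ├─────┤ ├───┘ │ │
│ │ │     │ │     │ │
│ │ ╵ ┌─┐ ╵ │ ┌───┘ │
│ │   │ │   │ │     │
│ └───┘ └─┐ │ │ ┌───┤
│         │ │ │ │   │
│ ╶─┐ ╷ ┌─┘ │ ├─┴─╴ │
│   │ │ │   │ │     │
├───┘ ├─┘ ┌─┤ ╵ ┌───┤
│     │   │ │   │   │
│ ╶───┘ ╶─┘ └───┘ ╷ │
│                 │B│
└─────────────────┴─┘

Checking passable neighbors of (0, 6):
Neighbors: (0, 5), (0, 7)
Count: 2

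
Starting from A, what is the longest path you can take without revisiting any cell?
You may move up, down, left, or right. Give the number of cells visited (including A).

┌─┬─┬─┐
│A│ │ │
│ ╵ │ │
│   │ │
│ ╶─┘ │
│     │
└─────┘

Finding longest simple path using DFS:
Start: (0, 0)
Longest path visits 7 cells
Path: A → down → down → right → right → up → up

Solution:

┌─┬─┬─┐
│A│ │B│
│ ╵ │ │
│↓  │↑│
│ ╶─┘ │
│↳ → ↑│
└─────┘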